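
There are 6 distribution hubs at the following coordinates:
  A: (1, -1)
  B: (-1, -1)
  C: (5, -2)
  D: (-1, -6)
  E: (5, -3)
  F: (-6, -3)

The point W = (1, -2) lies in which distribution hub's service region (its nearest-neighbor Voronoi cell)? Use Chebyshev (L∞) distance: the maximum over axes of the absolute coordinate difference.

d(W,A) = max(0, 1) = 1
d(W,B) = max(2, 1) = 2
d(W,C) = max(4, 0) = 4
d(W,D) = max(2, 4) = 4
d(W,E) = max(4, 1) = 4
d(W,F) = max(7, 1) = 7
Minimum is at A.

A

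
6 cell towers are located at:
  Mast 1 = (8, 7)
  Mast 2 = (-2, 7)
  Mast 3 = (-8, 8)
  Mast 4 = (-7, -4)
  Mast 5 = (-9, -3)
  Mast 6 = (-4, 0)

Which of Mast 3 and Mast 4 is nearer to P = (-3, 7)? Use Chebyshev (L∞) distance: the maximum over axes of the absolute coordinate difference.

Mast 3

d(P, Mast 3) = max(5, 1) = 5
d(P, Mast 4) = max(4, 11) = 11
5 < 11, so Mast 3 is closer.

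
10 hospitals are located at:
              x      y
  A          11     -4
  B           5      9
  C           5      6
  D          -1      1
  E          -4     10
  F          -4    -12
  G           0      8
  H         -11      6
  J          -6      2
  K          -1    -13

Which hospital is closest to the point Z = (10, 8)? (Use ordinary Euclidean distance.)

Since √ is increasing, it suffices to compare squared distances:
|ZA|² = (10−11)² + (8−(-4))² = 1 + 144 = 145
|ZB|² = (10−5)² + (8−9)² = 25 + 1 = 26
|ZC|² = (10−5)² + (8−6)² = 25 + 4 = 29
|ZD|² = (10−(-1))² + (8−1)² = 121 + 49 = 170
|ZE|² = (10−(-4))² + (8−10)² = 196 + 4 = 200
|ZF|² = (10−(-4))² + (8−(-12))² = 196 + 400 = 596
|ZG|² = (10−0)² + (8−8)² = 100 + 0 = 100
|ZH|² = (10−(-11))² + (8−6)² = 441 + 4 = 445
|ZJ|² = (10−(-6))² + (8−2)² = 256 + 36 = 292
|ZK|² = (10−(-1))² + (8−(-13))² = 121 + 441 = 562
The smallest is to B, so Z lies in the Voronoi region of B.

B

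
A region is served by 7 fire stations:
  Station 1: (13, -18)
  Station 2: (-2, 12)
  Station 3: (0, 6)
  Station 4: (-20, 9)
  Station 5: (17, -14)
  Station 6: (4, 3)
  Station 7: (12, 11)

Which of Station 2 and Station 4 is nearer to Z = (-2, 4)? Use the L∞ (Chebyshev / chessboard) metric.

d(Z, Station 2) = max(0, 8) = 8
d(Z, Station 4) = max(18, 5) = 18
8 < 18, so Station 2 is closer.

Station 2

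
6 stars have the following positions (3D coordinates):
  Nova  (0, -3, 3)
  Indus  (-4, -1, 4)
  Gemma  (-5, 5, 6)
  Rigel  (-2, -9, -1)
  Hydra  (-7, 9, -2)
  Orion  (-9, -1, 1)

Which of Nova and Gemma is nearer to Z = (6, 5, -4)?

Nova

Compare squared distances:
d²(Z, Nova) = (6−0)² + (5−(-3))² + (-4−3)² = 36 + 64 + 49 = 149
d²(Z, Gemma) = (6−(-5))² + (5−5)² + (-4−6)² = 121 + 0 + 100 = 221
149 < 221, so Nova is closer.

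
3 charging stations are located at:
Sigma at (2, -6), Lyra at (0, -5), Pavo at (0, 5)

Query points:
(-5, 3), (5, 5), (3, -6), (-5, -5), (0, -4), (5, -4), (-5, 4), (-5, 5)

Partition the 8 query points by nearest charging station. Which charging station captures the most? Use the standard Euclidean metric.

Pavo

(-5, 3) — d² to each: Sigma:130, Lyra:89, Pavo:29 → nearest is Pavo
(5, 5) — d² to each: Sigma:130, Lyra:125, Pavo:25 → nearest is Pavo
(3, -6) — d² to each: Sigma:1, Lyra:10, Pavo:130 → nearest is Sigma
(-5, -5) — d² to each: Sigma:50, Lyra:25, Pavo:125 → nearest is Lyra
(0, -4) — d² to each: Sigma:8, Lyra:1, Pavo:81 → nearest is Lyra
(5, -4) — d² to each: Sigma:13, Lyra:26, Pavo:106 → nearest is Sigma
(-5, 4) — d² to each: Sigma:149, Lyra:106, Pavo:26 → nearest is Pavo
(-5, 5) — d² to each: Sigma:170, Lyra:125, Pavo:25 → nearest is Pavo
Tally — Sigma:2, Lyra:2, Pavo:4. Pavo captures the most (4).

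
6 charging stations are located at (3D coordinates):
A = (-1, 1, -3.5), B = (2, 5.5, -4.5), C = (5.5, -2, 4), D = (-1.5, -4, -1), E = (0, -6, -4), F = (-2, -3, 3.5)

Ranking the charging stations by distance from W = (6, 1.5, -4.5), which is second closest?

A

Compare squared distances (the ordering matches that of the actual distances):
|WA|² = 49 + 0.25 + 1 = 50.25
|WB|² = 16 + 16 + 0 = 32
|WC|² = 0.25 + 12.25 + 72.25 = 84.75
|WD|² = 56.25 + 30.25 + 12.25 = 98.75
|WE|² = 36 + 56.25 + 0.25 = 92.5
|WF|² = 64 + 20.25 + 64 = 148.25
Sorted ascending: B, A, C, … — the second-nearest is A.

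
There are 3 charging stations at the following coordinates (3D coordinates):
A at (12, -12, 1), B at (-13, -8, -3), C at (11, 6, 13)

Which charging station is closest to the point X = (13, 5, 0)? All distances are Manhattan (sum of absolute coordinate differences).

C

d(X,A) = |13−12| + |5−(-12)| + |0−1| = 1 + 17 + 1 = 19
d(X,B) = |13−(-13)| + |5−(-8)| + |0−(-3)| = 26 + 13 + 3 = 42
d(X,C) = |13−11| + |5−6| + |0−13| = 2 + 1 + 13 = 16
C is nearest.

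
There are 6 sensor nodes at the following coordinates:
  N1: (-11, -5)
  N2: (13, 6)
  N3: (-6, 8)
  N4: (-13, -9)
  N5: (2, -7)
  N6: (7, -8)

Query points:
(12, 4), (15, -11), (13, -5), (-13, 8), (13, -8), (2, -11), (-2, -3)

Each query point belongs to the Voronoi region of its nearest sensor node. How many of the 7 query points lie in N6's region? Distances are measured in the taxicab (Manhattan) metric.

3

(12, 4) — d to each: N1:32, N2:3, N3:22, N4:38, N5:21, N6:17 → nearest is N2
(15, -11) — d to each: N1:32, N2:19, N3:40, N4:30, N5:17, N6:11 → nearest is N6
(13, -5) — d to each: N1:24, N2:11, N3:32, N4:30, N5:13, N6:9 → nearest is N6
(-13, 8) — d to each: N1:15, N2:28, N3:7, N4:17, N5:30, N6:36 → nearest is N3
(13, -8) — d to each: N1:27, N2:14, N3:35, N4:27, N5:12, N6:6 → nearest is N6
(2, -11) — d to each: N1:19, N2:28, N3:27, N4:17, N5:4, N6:8 → nearest is N5
(-2, -3) — d to each: N1:11, N2:24, N3:15, N4:17, N5:8, N6:14 → nearest is N5
3 of the 7 points have N6 as nearest.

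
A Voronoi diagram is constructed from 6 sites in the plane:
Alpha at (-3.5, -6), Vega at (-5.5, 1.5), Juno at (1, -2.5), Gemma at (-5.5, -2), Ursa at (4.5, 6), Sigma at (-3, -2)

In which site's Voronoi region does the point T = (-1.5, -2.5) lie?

Compare squared distances (the ordering matches that of the actual distances):
d²(T, Alpha) = (-1.5−(-3.5))² + (-2.5−(-6))² = 4 + 12.25 = 16.25
d²(T, Vega) = (-1.5−(-5.5))² + (-2.5−1.5)² = 16 + 16 = 32
d²(T, Juno) = (-1.5−1)² + (-2.5−(-2.5))² = 6.25 + 0 = 6.25
d²(T, Gemma) = (-1.5−(-5.5))² + (-2.5−(-2))² = 16 + 0.25 = 16.25
d²(T, Ursa) = (-1.5−4.5)² + (-2.5−6)² = 36 + 72.25 = 108.25
d²(T, Sigma) = (-1.5−(-3))² + (-2.5−(-2))² = 2.25 + 0.25 = 2.5
Sigma is nearest.

Sigma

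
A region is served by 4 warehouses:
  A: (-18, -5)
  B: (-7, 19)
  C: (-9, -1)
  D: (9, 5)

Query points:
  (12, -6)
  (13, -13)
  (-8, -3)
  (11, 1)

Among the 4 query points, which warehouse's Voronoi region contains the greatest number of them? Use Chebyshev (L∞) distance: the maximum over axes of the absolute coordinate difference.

D

(12, -6) — d to each: A:30, B:25, C:21, D:11 → nearest is D
(13, -13) — d to each: A:31, B:32, C:22, D:18 → nearest is D
(-8, -3) — d to each: A:10, B:22, C:2, D:17 → nearest is C
(11, 1) — d to each: A:29, B:18, C:20, D:4 → nearest is D
Tally — C:1, D:3. D captures the most (3).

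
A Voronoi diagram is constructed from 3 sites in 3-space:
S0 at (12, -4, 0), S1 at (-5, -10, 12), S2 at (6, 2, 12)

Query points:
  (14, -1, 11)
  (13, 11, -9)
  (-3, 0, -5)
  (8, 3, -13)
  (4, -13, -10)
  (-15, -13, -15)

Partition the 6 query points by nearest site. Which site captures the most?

S0

(14, -1, 11) — d² to each: S0:134, S1:443, S2:74 → nearest is S2
(13, 11, -9) — d² to each: S0:307, S1:1206, S2:571 → nearest is S0
(-3, 0, -5) — d² to each: S0:266, S1:393, S2:374 → nearest is S0
(8, 3, -13) — d² to each: S0:234, S1:963, S2:630 → nearest is S0
(4, -13, -10) — d² to each: S0:245, S1:574, S2:713 → nearest is S0
(-15, -13, -15) — d² to each: S0:1035, S1:838, S2:1395 → nearest is S1
Tally — S0:4, S1:1, S2:1. S0 captures the most (4).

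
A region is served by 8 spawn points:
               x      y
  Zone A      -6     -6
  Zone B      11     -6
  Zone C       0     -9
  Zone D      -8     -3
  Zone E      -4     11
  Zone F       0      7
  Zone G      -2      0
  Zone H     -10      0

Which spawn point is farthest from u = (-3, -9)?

Squared Euclidean distances:
d²(u, Zone A) = 9 + 9 = 18
d²(u, Zone B) = 196 + 9 = 205
d²(u, Zone C) = 9 + 0 = 9
d²(u, Zone D) = 25 + 36 = 61
d²(u, Zone E) = 1 + 400 = 401
d²(u, Zone F) = 9 + 256 = 265
d²(u, Zone G) = 1 + 81 = 82
d²(u, Zone H) = 49 + 81 = 130
The largest is to Zone E.

Zone E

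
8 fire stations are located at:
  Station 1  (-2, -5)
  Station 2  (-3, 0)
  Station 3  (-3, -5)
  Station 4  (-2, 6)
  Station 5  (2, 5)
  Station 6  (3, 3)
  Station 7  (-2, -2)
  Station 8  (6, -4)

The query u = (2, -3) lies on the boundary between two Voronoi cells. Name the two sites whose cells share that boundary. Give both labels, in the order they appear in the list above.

Squared distances from u to each site:
d²(u, Station 1) = (2−(-2))² + (-3−(-5))² = 16 + 4 = 20
d²(u, Station 2) = (2−(-3))² + (-3−0)² = 25 + 9 = 34
d²(u, Station 3) = (2−(-3))² + (-3−(-5))² = 25 + 4 = 29
d²(u, Station 4) = (2−(-2))² + (-3−6)² = 16 + 81 = 97
d²(u, Station 5) = (2−2)² + (-3−5)² = 0 + 64 = 64
d²(u, Station 6) = (2−3)² + (-3−3)² = 1 + 36 = 37
d²(u, Station 7) = (2−(-2))² + (-3−(-2))² = 16 + 1 = 17
d²(u, Station 8) = (2−6)² + (-3−(-4))² = 16 + 1 = 17
u is equidistant from Station 7 and Station 8 (both at squared distance 17), and every other site is strictly farther — so u lies on the Station 7–Station 8 Voronoi edge.

Station 7 and Station 8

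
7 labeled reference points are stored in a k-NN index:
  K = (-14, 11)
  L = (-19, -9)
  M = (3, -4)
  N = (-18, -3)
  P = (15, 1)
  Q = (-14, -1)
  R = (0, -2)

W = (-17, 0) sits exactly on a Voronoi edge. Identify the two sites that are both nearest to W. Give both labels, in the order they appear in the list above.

N and Q

Squared distances from W to each site:
|WK|² = (-17−(-14))² + (0−11)² = 9 + 121 = 130
|WL|² = (-17−(-19))² + (0−(-9))² = 4 + 81 = 85
|WM|² = (-17−3)² + (0−(-4))² = 400 + 16 = 416
|WN|² = (-17−(-18))² + (0−(-3))² = 1 + 9 = 10
|WP|² = (-17−15)² + (0−1)² = 1024 + 1 = 1025
|WQ|² = (-17−(-14))² + (0−(-1))² = 9 + 1 = 10
|WR|² = (-17−0)² + (0−(-2))² = 289 + 4 = 293
W is equidistant from N and Q (both at squared distance 10), and every other site is strictly farther — so W lies on the N–Q Voronoi edge.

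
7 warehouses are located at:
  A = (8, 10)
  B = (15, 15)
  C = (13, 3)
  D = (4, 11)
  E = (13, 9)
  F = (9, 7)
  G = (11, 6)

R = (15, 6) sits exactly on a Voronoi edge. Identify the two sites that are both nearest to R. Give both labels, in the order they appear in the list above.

C and E

Squared distances from R to each site:
|RA|² = (15−8)² + (6−10)² = 49 + 16 = 65
|RB|² = (15−15)² + (6−15)² = 0 + 81 = 81
|RC|² = (15−13)² + (6−3)² = 4 + 9 = 13
|RD|² = (15−4)² + (6−11)² = 121 + 25 = 146
|RE|² = (15−13)² + (6−9)² = 4 + 9 = 13
|RF|² = (15−9)² + (6−7)² = 36 + 1 = 37
|RG|² = (15−11)² + (6−6)² = 16 + 0 = 16
R is equidistant from C and E (both at squared distance 13), and every other site is strictly farther — so R lies on the C–E Voronoi edge.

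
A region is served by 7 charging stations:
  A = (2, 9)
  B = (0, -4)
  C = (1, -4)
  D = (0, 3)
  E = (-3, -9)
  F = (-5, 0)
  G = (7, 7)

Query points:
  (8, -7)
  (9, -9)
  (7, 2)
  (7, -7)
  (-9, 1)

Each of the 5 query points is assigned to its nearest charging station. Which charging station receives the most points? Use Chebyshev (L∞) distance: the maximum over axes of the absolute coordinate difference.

C

(8, -7) — d to each: A:16, B:8, C:7, D:10, E:11, F:13, G:14 → nearest is C
(9, -9) — d to each: A:18, B:9, C:8, D:12, E:12, F:14, G:16 → nearest is C
(7, 2) — d to each: A:7, B:7, C:6, D:7, E:11, F:12, G:5 → nearest is G
(7, -7) — d to each: A:16, B:7, C:6, D:10, E:10, F:12, G:14 → nearest is C
(-9, 1) — d to each: A:11, B:9, C:10, D:9, E:10, F:4, G:16 → nearest is F
Tally — C:3, F:1, G:1. C captures the most (3).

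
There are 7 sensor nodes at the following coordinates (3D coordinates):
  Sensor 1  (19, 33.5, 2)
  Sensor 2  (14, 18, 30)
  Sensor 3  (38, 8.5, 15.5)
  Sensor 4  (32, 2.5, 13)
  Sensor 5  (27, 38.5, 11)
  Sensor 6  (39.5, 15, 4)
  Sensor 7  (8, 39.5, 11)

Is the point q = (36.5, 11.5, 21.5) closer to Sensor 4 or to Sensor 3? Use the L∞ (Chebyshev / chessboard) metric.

d(q, Sensor 4) = max(4.5, 9, 8.5) = 9
d(q, Sensor 3) = max(1.5, 3, 6) = 6
9 > 6, so Sensor 3 is closer.

Sensor 3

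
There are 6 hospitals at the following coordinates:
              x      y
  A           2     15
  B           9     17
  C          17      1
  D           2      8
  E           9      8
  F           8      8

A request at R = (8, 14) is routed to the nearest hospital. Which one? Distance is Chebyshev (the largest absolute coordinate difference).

B

d(R,A) = max(6, 1) = 6
d(R,B) = max(1, 3) = 3
d(R,C) = max(9, 13) = 13
d(R,D) = max(6, 6) = 6
d(R,E) = max(1, 6) = 6
d(R,F) = max(0, 6) = 6
B is nearest.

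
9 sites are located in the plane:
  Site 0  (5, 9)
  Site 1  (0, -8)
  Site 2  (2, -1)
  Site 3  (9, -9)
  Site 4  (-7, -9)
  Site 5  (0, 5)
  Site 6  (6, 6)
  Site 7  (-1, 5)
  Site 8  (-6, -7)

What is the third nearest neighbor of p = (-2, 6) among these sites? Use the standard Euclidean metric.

Since √ is increasing, it suffices to compare squared distances:
d²(p, Site 0) = (-2−5)² + (6−9)² = 49 + 9 = 58
d²(p, Site 1) = (-2−0)² + (6−(-8))² = 4 + 196 = 200
d²(p, Site 2) = (-2−2)² + (6−(-1))² = 16 + 49 = 65
d²(p, Site 3) = (-2−9)² + (6−(-9))² = 121 + 225 = 346
d²(p, Site 4) = (-2−(-7))² + (6−(-9))² = 25 + 225 = 250
d²(p, Site 5) = (-2−0)² + (6−5)² = 4 + 1 = 5
d²(p, Site 6) = (-2−6)² + (6−6)² = 64 + 0 = 64
d²(p, Site 7) = (-2−(-1))² + (6−5)² = 1 + 1 = 2
d²(p, Site 8) = (-2−(-6))² + (6−(-7))² = 16 + 169 = 185
Sorted ascending: Site 7, Site 5, Site 0, Site 6, … — the third-nearest is Site 0.

Site 0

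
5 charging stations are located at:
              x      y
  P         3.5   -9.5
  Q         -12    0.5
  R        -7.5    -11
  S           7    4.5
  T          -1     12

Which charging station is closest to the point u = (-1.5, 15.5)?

T

Compare squared distances (the ordering matches that of the actual distances):
|uP|² = (-1.5−3.5)² + (15.5−(-9.5))² = 25 + 625 = 650
|uQ|² = (-1.5−(-12))² + (15.5−0.5)² = 110.25 + 225 = 335.25
|uR|² = (-1.5−(-7.5))² + (15.5−(-11))² = 36 + 702.25 = 738.25
|uS|² = (-1.5−7)² + (15.5−4.5)² = 72.25 + 121 = 193.25
|uT|² = (-1.5−(-1))² + (15.5−12)² = 0.25 + 12.25 = 12.5
Minimum is at T.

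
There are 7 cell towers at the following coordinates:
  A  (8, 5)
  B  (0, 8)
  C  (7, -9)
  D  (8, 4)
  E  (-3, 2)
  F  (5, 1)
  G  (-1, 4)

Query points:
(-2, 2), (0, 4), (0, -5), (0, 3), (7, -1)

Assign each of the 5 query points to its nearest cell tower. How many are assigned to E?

(-2, 2) — d² to each: A:109, B:40, C:202, D:104, E:1, F:50, G:5 → nearest is E
(0, 4) — d² to each: A:65, B:16, C:218, D:64, E:13, F:34, G:1 → nearest is G
(0, -5) — d² to each: A:164, B:169, C:65, D:145, E:58, F:61, G:82 → nearest is E
(0, 3) — d² to each: A:68, B:25, C:193, D:65, E:10, F:29, G:2 → nearest is G
(7, -1) — d² to each: A:37, B:130, C:64, D:26, E:109, F:8, G:89 → nearest is F
2 of the 5 points have E as nearest.

2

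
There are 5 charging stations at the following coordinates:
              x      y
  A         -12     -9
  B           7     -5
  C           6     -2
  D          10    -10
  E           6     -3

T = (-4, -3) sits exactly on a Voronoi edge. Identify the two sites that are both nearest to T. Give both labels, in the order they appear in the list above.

A and E

Squared distances from T to each site:
|TA|² = (-4−(-12))² + (-3−(-9))² = 64 + 36 = 100
|TB|² = (-4−7)² + (-3−(-5))² = 121 + 4 = 125
|TC|² = (-4−6)² + (-3−(-2))² = 100 + 1 = 101
|TD|² = (-4−10)² + (-3−(-10))² = 196 + 49 = 245
|TE|² = (-4−6)² + (-3−(-3))² = 100 + 0 = 100
T is equidistant from A and E (both at squared distance 100), and every other site is strictly farther — so T lies on the A–E Voronoi edge.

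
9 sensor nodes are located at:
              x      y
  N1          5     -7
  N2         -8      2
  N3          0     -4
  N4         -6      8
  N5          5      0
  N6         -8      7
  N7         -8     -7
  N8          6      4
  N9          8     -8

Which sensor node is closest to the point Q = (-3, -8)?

Squared Euclidean distances:
|QN1|² = 64 + 1 = 65
|QN2|² = 25 + 100 = 125
|QN3|² = 9 + 16 = 25
|QN4|² = 9 + 256 = 265
|QN5|² = 64 + 64 = 128
|QN6|² = 25 + 225 = 250
|QN7|² = 25 + 1 = 26
|QN8|² = 81 + 144 = 225
|QN9|² = 121 + 0 = 121
Minimum is at N3.

N3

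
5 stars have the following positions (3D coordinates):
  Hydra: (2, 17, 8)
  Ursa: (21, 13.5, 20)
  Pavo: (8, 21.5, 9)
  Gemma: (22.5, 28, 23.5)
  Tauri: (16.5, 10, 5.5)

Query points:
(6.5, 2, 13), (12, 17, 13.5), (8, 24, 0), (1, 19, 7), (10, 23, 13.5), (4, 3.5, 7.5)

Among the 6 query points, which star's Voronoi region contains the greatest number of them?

Pavo

(6.5, 2, 13) — d² to each: Hydra:270.25, Ursa:391.5, Pavo:398.5, Gemma:1042.25, Tauri:220.25 → nearest is Tauri
(12, 17, 13.5) — d² to each: Hydra:130.25, Ursa:135.5, Pavo:56.5, Gemma:331.25, Tauri:133.25 → nearest is Pavo
(8, 24, 0) — d² to each: Hydra:149, Ursa:679.25, Pavo:87.25, Gemma:778.5, Tauri:298.5 → nearest is Pavo
(1, 19, 7) — d² to each: Hydra:6, Ursa:599.25, Pavo:59.25, Gemma:815.5, Tauri:323.5 → nearest is Hydra
(10, 23, 13.5) — d² to each: Hydra:130.25, Ursa:253.5, Pavo:26.5, Gemma:281.25, Tauri:275.25 → nearest is Pavo
(4, 3.5, 7.5) — d² to each: Hydra:186.5, Ursa:545.25, Pavo:342.25, Gemma:1198.5, Tauri:202.5 → nearest is Hydra
Tally — Hydra:2, Pavo:3, Tauri:1. Pavo captures the most (3).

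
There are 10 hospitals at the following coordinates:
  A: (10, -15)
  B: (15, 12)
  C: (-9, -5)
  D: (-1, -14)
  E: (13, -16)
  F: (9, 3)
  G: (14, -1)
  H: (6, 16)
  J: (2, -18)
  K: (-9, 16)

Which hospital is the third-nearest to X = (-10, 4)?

F

Compare squared distances (the ordering matches that of the actual distances):
|XA|² = 400 + 361 = 761
|XB|² = 625 + 64 = 689
|XC|² = 1 + 81 = 82
|XD|² = 81 + 324 = 405
|XE|² = 529 + 400 = 929
|XF|² = 361 + 1 = 362
|XG|² = 576 + 25 = 601
|XH|² = 256 + 144 = 400
|XJ|² = 144 + 484 = 628
|XK|² = 1 + 144 = 145
Sorted ascending: C, K, F, H, … — the third-nearest is F.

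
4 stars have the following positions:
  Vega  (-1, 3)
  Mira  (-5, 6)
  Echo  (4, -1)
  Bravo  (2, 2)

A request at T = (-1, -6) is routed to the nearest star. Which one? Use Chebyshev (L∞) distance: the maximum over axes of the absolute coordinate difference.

Echo

d(T, Vega) = max(0, 9) = 9
d(T, Mira) = max(4, 12) = 12
d(T, Echo) = max(5, 5) = 5
d(T, Bravo) = max(3, 8) = 8
Echo is nearest.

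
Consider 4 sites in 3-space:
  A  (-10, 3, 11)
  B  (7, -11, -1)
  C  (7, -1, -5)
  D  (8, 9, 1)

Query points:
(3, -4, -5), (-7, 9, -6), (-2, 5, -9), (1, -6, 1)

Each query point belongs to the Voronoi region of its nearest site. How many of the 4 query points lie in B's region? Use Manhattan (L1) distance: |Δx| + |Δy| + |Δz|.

1

(3, -4, -5) — d to each: A:36, B:15, C:7, D:24 → nearest is C
(-7, 9, -6) — d to each: A:26, B:39, C:25, D:22 → nearest is D
(-2, 5, -9) — d to each: A:30, B:33, C:19, D:24 → nearest is C
(1, -6, 1) — d to each: A:30, B:13, C:17, D:22 → nearest is B
1 of the 4 points has B as nearest.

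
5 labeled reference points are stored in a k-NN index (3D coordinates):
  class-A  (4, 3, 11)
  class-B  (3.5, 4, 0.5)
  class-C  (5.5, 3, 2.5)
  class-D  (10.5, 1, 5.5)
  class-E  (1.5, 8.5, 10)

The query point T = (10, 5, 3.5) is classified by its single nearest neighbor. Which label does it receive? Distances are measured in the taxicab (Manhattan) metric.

class-D

d(T, class-A) = |10−4| + |5−3| + |3.5−11| = 6 + 2 + 7.5 = 15.5
d(T, class-B) = |10−3.5| + |5−4| + |3.5−0.5| = 6.5 + 1 + 3 = 10.5
d(T, class-C) = |10−5.5| + |5−3| + |3.5−2.5| = 4.5 + 2 + 1 = 7.5
d(T, class-D) = |10−10.5| + |5−1| + |3.5−5.5| = 0.5 + 4 + 2 = 6.5
d(T, class-E) = |10−1.5| + |5−8.5| + |3.5−10| = 8.5 + 3.5 + 6.5 = 18.5
class-D is nearest.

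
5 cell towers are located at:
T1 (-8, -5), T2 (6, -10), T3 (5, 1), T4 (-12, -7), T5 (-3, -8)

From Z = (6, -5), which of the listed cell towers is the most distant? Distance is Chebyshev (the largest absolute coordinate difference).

d(Z,T1) = max(14, 0) = 14
d(Z,T2) = max(0, 5) = 5
d(Z,T3) = max(1, 6) = 6
d(Z,T4) = max(18, 2) = 18
d(Z,T5) = max(9, 3) = 9
The largest is to T4.

T4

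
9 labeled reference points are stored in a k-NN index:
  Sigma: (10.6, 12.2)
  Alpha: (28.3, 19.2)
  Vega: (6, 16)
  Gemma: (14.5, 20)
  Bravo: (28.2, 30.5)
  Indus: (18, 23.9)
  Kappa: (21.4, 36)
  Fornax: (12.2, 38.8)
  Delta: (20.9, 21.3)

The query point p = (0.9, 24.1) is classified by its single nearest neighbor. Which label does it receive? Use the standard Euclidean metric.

Compare squared distances (the ordering matches that of the actual distances):
d²(p, Sigma) = 94.09 + 141.61 = 235.7
d²(p, Alpha) = 750.76 + 24.01 = 774.77
d²(p, Vega) = 26.01 + 65.61 = 91.62
d²(p, Gemma) = 184.96 + 16.81 = 201.77
d²(p, Bravo) = 745.29 + 40.96 = 786.25
d²(p, Indus) = 292.41 + 0.04 = 292.45
d²(p, Kappa) = 420.25 + 141.61 = 561.86
d²(p, Fornax) = 127.69 + 216.09 = 343.78
d²(p, Delta) = 400 + 7.84 = 407.84
Vega is nearest.

Vega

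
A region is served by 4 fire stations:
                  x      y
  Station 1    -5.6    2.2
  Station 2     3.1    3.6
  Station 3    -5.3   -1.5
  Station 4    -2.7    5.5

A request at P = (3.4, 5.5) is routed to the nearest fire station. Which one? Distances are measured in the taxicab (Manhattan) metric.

Station 2

d(P, Station 1) = 9 + 3.3 = 12.3
d(P, Station 2) = 0.3 + 1.9 = 2.2
d(P, Station 3) = 8.7 + 7 = 15.7
d(P, Station 4) = 6.1 + 0 = 6.1
Minimum is at Station 2.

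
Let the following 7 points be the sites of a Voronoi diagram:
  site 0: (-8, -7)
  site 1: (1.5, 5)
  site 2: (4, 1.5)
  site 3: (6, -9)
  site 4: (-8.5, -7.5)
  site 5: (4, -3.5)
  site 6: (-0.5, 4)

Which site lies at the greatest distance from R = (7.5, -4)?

site 4

Squared Euclidean distances:
d²(R, site 0) = (7.5−(-8))² + (-4−(-7))² = 240.25 + 9 = 249.25
d²(R, site 1) = (7.5−1.5)² + (-4−5)² = 36 + 81 = 117
d²(R, site 2) = (7.5−4)² + (-4−1.5)² = 12.25 + 30.25 = 42.5
d²(R, site 3) = (7.5−6)² + (-4−(-9))² = 2.25 + 25 = 27.25
d²(R, site 4) = (7.5−(-8.5))² + (-4−(-7.5))² = 256 + 12.25 = 268.25
d²(R, site 5) = (7.5−4)² + (-4−(-3.5))² = 12.25 + 0.25 = 12.5
d²(R, site 6) = (7.5−(-0.5))² + (-4−4)² = 64 + 64 = 128
The largest is to site 4.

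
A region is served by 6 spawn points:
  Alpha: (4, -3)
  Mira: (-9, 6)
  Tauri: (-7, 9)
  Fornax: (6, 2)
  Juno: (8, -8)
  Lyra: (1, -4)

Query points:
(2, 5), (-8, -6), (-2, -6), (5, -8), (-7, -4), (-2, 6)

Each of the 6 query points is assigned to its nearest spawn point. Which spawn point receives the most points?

(2, 5) — d² to each: Alpha:68, Mira:122, Tauri:97, Fornax:25, Juno:205, Lyra:82 → nearest is Fornax
(-8, -6) — d² to each: Alpha:153, Mira:145, Tauri:226, Fornax:260, Juno:260, Lyra:85 → nearest is Lyra
(-2, -6) — d² to each: Alpha:45, Mira:193, Tauri:250, Fornax:128, Juno:104, Lyra:13 → nearest is Lyra
(5, -8) — d² to each: Alpha:26, Mira:392, Tauri:433, Fornax:101, Juno:9, Lyra:32 → nearest is Juno
(-7, -4) — d² to each: Alpha:122, Mira:104, Tauri:169, Fornax:205, Juno:241, Lyra:64 → nearest is Lyra
(-2, 6) — d² to each: Alpha:117, Mira:49, Tauri:34, Fornax:80, Juno:296, Lyra:109 → nearest is Tauri
Tally — Tauri:1, Fornax:1, Juno:1, Lyra:3. Lyra captures the most (3).

Lyra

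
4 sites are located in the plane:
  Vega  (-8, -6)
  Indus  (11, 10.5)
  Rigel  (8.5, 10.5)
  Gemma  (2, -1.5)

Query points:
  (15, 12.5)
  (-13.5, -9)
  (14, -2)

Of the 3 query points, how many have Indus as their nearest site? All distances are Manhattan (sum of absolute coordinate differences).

1

(15, 12.5) — d to each: Vega:41.5, Indus:6, Rigel:8.5, Gemma:27 → nearest is Indus
(-13.5, -9) — d to each: Vega:8.5, Indus:44, Rigel:41.5, Gemma:23 → nearest is Vega
(14, -2) — d to each: Vega:26, Indus:15.5, Rigel:18, Gemma:12.5 → nearest is Gemma
1 of the 3 points has Indus as nearest.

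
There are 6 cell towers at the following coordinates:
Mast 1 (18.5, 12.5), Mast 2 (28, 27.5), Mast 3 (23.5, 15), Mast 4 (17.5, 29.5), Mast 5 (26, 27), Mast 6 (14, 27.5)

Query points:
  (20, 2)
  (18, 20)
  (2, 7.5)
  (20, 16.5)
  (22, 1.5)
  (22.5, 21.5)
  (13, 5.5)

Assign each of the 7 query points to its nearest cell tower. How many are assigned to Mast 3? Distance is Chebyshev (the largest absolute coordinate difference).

2

(20, 2) — d to each: Mast 1:10.5, Mast 2:25.5, Mast 3:13, Mast 4:27.5, Mast 5:25, Mast 6:25.5 → nearest is Mast 1
(18, 20) — d to each: Mast 1:7.5, Mast 2:10, Mast 3:5.5, Mast 4:9.5, Mast 5:8, Mast 6:7.5 → nearest is Mast 3
(2, 7.5) — d to each: Mast 1:16.5, Mast 2:26, Mast 3:21.5, Mast 4:22, Mast 5:24, Mast 6:20 → nearest is Mast 1
(20, 16.5) — d to each: Mast 1:4, Mast 2:11, Mast 3:3.5, Mast 4:13, Mast 5:10.5, Mast 6:11 → nearest is Mast 3
(22, 1.5) — d to each: Mast 1:11, Mast 2:26, Mast 3:13.5, Mast 4:28, Mast 5:25.5, Mast 6:26 → nearest is Mast 1
(22.5, 21.5) — d to each: Mast 1:9, Mast 2:6, Mast 3:6.5, Mast 4:8, Mast 5:5.5, Mast 6:8.5 → nearest is Mast 5
(13, 5.5) — d to each: Mast 1:7, Mast 2:22, Mast 3:10.5, Mast 4:24, Mast 5:21.5, Mast 6:22 → nearest is Mast 1
2 of the 7 points have Mast 3 as nearest.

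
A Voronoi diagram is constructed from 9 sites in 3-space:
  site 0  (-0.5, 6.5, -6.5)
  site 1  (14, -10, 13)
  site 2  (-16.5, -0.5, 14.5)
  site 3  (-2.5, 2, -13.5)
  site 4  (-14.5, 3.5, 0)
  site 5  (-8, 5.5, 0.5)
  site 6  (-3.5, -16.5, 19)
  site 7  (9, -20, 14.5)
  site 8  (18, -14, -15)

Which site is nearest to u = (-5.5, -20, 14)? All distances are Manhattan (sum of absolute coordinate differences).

d(u, site 0) = 5 + 26.5 + 20.5 = 52
d(u, site 1) = 19.5 + 10 + 1 = 30.5
d(u, site 2) = 11 + 19.5 + 0.5 = 31
d(u, site 3) = 3 + 22 + 27.5 = 52.5
d(u, site 4) = 9 + 23.5 + 14 = 46.5
d(u, site 5) = 2.5 + 25.5 + 13.5 = 41.5
d(u, site 6) = 2 + 3.5 + 5 = 10.5
d(u, site 7) = 14.5 + 0 + 0.5 = 15
d(u, site 8) = 23.5 + 6 + 29 = 58.5
Minimum is at site 6.

site 6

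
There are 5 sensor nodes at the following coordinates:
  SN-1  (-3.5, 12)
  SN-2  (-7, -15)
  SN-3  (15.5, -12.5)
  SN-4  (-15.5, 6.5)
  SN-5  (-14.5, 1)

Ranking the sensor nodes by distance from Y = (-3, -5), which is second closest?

SN-5

Since √ is increasing, it suffices to compare squared distances:
d²(Y, SN-1) = 0.25 + 289 = 289.25
d²(Y, SN-2) = 16 + 100 = 116
d²(Y, SN-3) = 342.25 + 56.25 = 398.5
d²(Y, SN-4) = 156.25 + 132.25 = 288.5
d²(Y, SN-5) = 132.25 + 36 = 168.25
Sorted ascending: SN-2, SN-5, SN-4, … — the second-nearest is SN-5.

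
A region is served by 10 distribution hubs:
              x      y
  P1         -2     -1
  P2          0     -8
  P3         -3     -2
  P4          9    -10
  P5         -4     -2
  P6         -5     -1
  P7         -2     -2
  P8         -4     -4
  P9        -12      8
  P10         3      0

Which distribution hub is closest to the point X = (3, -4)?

P10

Since √ is increasing, it suffices to compare squared distances:
|XP1|² = (3−(-2))² + (-4−(-1))² = 25 + 9 = 34
|XP2|² = (3−0)² + (-4−(-8))² = 9 + 16 = 25
|XP3|² = (3−(-3))² + (-4−(-2))² = 36 + 4 = 40
|XP4|² = (3−9)² + (-4−(-10))² = 36 + 36 = 72
|XP5|² = (3−(-4))² + (-4−(-2))² = 49 + 4 = 53
|XP6|² = (3−(-5))² + (-4−(-1))² = 64 + 9 = 73
|XP7|² = (3−(-2))² + (-4−(-2))² = 25 + 4 = 29
|XP8|² = (3−(-4))² + (-4−(-4))² = 49 + 0 = 49
|XP9|² = (3−(-12))² + (-4−8)² = 225 + 144 = 369
d²(X, P10) = (3−3)² + (-4−0)² = 0 + 16 = 16
Minimum is at P10.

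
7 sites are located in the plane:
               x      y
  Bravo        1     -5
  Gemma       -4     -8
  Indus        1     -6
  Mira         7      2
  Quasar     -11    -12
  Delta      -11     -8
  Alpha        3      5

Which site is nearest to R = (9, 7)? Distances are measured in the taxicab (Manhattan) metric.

d(R, Bravo) = |9−1| + |7−(-5)| = 8 + 12 = 20
d(R, Gemma) = |9−(-4)| + |7−(-8)| = 13 + 15 = 28
d(R, Indus) = |9−1| + |7−(-6)| = 8 + 13 = 21
d(R, Mira) = |9−7| + |7−2| = 2 + 5 = 7
d(R, Quasar) = |9−(-11)| + |7−(-12)| = 20 + 19 = 39
d(R, Delta) = |9−(-11)| + |7−(-8)| = 20 + 15 = 35
d(R, Alpha) = |9−3| + |7−5| = 6 + 2 = 8
The smallest is to Mira, so R lies in the Voronoi region of Mira.

Mira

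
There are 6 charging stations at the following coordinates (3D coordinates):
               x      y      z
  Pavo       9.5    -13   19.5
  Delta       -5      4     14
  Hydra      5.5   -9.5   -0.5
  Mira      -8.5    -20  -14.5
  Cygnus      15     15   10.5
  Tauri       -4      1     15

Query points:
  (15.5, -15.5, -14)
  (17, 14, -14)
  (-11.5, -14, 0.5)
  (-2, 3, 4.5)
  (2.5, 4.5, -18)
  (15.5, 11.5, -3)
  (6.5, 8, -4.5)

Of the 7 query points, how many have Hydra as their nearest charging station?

(15.5, -15.5, -14) — d² to each: Pavo:1164.5, Delta:1584.5, Hydra:318.25, Mira:596.5, Cygnus:1530.75, Tauri:1493.5 → nearest is Hydra
(17, 14, -14) — d² to each: Pavo:1907.5, Delta:1368, Hydra:866.75, Mira:1806.5, Cygnus:605.25, Tauri:1451 → nearest is Cygnus
(-11.5, -14, 0.5) — d² to each: Pavo:803, Delta:548.5, Hydra:310.25, Mira:270, Cygnus:1643.25, Tauri:491.5 → nearest is Mira
(-2, 3, 4.5) — d² to each: Pavo:613.25, Delta:100.25, Hydra:237.5, Mira:932.25, Cygnus:469, Tauri:118.25 → nearest is Delta
(2.5, 4.5, -18) — d² to each: Pavo:1761.5, Delta:1080.5, Hydra:511.25, Mira:733.5, Cygnus:1078.75, Tauri:1143.5 → nearest is Hydra
(15.5, 11.5, -3) — d² to each: Pavo:1142.5, Delta:765.5, Hydra:547.25, Mira:1700.5, Cygnus:194.75, Tauri:814.5 → nearest is Cygnus
(6.5, 8, -4.5) — d² to each: Pavo:1026, Delta:490.5, Hydra:323.25, Mira:1109, Cygnus:346.25, Tauri:539.5 → nearest is Hydra
3 of the 7 points have Hydra as nearest.

3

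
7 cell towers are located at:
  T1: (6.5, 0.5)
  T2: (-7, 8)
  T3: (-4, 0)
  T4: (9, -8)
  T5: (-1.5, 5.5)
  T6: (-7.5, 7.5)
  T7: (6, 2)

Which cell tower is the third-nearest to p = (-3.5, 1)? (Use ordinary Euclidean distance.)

T6

Squared Euclidean distances:
|pT1|² = (-3.5−6.5)² + (1−0.5)² = 100 + 0.25 = 100.25
|pT2|² = (-3.5−(-7))² + (1−8)² = 12.25 + 49 = 61.25
|pT3|² = (-3.5−(-4))² + (1−0)² = 0.25 + 1 = 1.25
|pT4|² = (-3.5−9)² + (1−(-8))² = 156.25 + 81 = 237.25
|pT5|² = (-3.5−(-1.5))² + (1−5.5)² = 4 + 20.25 = 24.25
|pT6|² = (-3.5−(-7.5))² + (1−7.5)² = 16 + 42.25 = 58.25
|pT7|² = (-3.5−6)² + (1−2)² = 90.25 + 1 = 91.25
Sorted ascending: T3, T5, T6, T2, … — the third-nearest is T6.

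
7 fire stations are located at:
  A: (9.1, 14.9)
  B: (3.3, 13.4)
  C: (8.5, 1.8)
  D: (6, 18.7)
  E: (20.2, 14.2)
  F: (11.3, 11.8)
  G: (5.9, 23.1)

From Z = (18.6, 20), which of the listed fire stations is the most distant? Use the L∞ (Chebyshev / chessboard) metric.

C

d(Z,A) = max(9.5, 5.1) = 9.5
d(Z,B) = max(15.3, 6.6) = 15.3
d(Z,C) = max(10.1, 18.2) = 18.2
d(Z,D) = max(12.6, 1.3) = 12.6
d(Z,E) = max(1.6, 5.8) = 5.8
d(Z,F) = max(7.3, 8.2) = 8.2
d(Z,G) = max(12.7, 3.1) = 12.7
The largest is to C.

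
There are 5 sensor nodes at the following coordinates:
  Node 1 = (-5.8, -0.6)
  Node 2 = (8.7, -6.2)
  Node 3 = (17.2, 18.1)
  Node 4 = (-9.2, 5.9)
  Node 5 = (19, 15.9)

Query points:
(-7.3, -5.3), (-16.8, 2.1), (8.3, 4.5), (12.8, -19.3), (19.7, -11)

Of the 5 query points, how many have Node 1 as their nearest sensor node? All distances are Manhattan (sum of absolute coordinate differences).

1

(-7.3, -5.3) — d to each: Node 1:6.2, Node 2:16.9, Node 3:47.9, Node 4:13.1, Node 5:47.5 → nearest is Node 1
(-16.8, 2.1) — d to each: Node 1:13.7, Node 2:33.8, Node 3:50, Node 4:11.4, Node 5:49.6 → nearest is Node 4
(8.3, 4.5) — d to each: Node 1:19.2, Node 2:11.1, Node 3:22.5, Node 4:18.9, Node 5:22.1 → nearest is Node 2
(12.8, -19.3) — d to each: Node 1:37.3, Node 2:17.2, Node 3:41.8, Node 4:47.2, Node 5:41.4 → nearest is Node 2
(19.7, -11) — d to each: Node 1:35.9, Node 2:15.8, Node 3:31.6, Node 4:45.8, Node 5:27.6 → nearest is Node 2
1 of the 5 points has Node 1 as nearest.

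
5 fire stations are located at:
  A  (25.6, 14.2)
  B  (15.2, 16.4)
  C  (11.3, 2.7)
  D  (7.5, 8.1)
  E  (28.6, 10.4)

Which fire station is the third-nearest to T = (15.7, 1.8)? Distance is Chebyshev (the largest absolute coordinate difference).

d(T,A) = max(9.9, 12.4) = 12.4
d(T,B) = max(0.5, 14.6) = 14.6
d(T,C) = max(4.4, 0.9) = 4.4
d(T,D) = max(8.2, 6.3) = 8.2
d(T,E) = max(12.9, 8.6) = 12.9
Sorted ascending: C, D, A, E, … — the third-nearest is A.

A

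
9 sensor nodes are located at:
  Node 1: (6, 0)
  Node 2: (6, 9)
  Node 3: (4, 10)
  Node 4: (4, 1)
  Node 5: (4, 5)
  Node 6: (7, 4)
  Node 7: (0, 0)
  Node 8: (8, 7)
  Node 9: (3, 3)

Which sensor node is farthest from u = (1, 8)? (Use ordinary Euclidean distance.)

Squared Euclidean distances:
d²(u, Node 1) = (1−6)² + (8−0)² = 25 + 64 = 89
d²(u, Node 2) = (1−6)² + (8−9)² = 25 + 1 = 26
d²(u, Node 3) = (1−4)² + (8−10)² = 9 + 4 = 13
d²(u, Node 4) = (1−4)² + (8−1)² = 9 + 49 = 58
d²(u, Node 5) = (1−4)² + (8−5)² = 9 + 9 = 18
d²(u, Node 6) = (1−7)² + (8−4)² = 36 + 16 = 52
d²(u, Node 7) = (1−0)² + (8−0)² = 1 + 64 = 65
d²(u, Node 8) = (1−8)² + (8−7)² = 49 + 1 = 50
d²(u, Node 9) = (1−3)² + (8−3)² = 4 + 25 = 29
The largest is to Node 1.

Node 1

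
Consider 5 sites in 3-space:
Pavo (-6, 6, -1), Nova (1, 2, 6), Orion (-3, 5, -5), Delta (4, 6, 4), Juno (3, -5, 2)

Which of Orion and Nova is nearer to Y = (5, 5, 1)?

Nova

Compare squared distances:
d²(Y, Orion) = (5−(-3))² + (5−5)² + (1−(-5))² = 64 + 0 + 36 = 100
d²(Y, Nova) = (5−1)² + (5−2)² + (1−6)² = 16 + 9 + 25 = 50
100 > 50, so Nova is closer.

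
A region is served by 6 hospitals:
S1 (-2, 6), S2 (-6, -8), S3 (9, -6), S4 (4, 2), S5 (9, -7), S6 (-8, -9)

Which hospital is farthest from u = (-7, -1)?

Since √ is increasing, it suffices to compare squared distances:
|uS1|² = (-7−(-2))² + (-1−6)² = 25 + 49 = 74
|uS2|² = (-7−(-6))² + (-1−(-8))² = 1 + 49 = 50
|uS3|² = (-7−9)² + (-1−(-6))² = 256 + 25 = 281
|uS4|² = (-7−4)² + (-1−2)² = 121 + 9 = 130
|uS5|² = (-7−9)² + (-1−(-7))² = 256 + 36 = 292
|uS6|² = (-7−(-8))² + (-1−(-9))² = 1 + 64 = 65
The largest is to S5.

S5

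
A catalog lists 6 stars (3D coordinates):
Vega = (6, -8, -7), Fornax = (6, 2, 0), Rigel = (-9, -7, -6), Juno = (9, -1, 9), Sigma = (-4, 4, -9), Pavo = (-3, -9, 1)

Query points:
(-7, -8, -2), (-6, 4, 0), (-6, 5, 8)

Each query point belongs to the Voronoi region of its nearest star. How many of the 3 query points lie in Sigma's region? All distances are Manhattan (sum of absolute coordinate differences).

2

(-7, -8, -2) — d to each: Vega:18, Fornax:25, Rigel:7, Juno:34, Sigma:22, Pavo:8 → nearest is Rigel
(-6, 4, 0) — d to each: Vega:31, Fornax:14, Rigel:20, Juno:29, Sigma:11, Pavo:17 → nearest is Sigma
(-6, 5, 8) — d to each: Vega:40, Fornax:23, Rigel:29, Juno:22, Sigma:20, Pavo:24 → nearest is Sigma
2 of the 3 points have Sigma as nearest.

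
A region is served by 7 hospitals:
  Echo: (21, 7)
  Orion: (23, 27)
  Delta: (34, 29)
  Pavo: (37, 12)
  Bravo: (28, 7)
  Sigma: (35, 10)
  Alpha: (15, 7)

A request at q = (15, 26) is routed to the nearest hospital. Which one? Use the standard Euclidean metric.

Since √ is increasing, it suffices to compare squared distances:
d²(q, Echo) = (15−21)² + (26−7)² = 36 + 361 = 397
d²(q, Orion) = (15−23)² + (26−27)² = 64 + 1 = 65
d²(q, Delta) = (15−34)² + (26−29)² = 361 + 9 = 370
d²(q, Pavo) = (15−37)² + (26−12)² = 484 + 196 = 680
d²(q, Bravo) = (15−28)² + (26−7)² = 169 + 361 = 530
d²(q, Sigma) = (15−35)² + (26−10)² = 400 + 256 = 656
d²(q, Alpha) = (15−15)² + (26−7)² = 0 + 361 = 361
Orion is nearest.

Orion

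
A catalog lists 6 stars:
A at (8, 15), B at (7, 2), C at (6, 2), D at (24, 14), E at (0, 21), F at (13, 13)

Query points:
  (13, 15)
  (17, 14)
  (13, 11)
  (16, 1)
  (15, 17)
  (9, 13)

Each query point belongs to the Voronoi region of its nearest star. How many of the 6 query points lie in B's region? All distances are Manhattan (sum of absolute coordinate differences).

(13, 15) — d to each: A:5, B:19, C:20, D:12, E:19, F:2 → nearest is F
(17, 14) — d to each: A:10, B:22, C:23, D:7, E:24, F:5 → nearest is F
(13, 11) — d to each: A:9, B:15, C:16, D:14, E:23, F:2 → nearest is F
(16, 1) — d to each: A:22, B:10, C:11, D:21, E:36, F:15 → nearest is B
(15, 17) — d to each: A:9, B:23, C:24, D:12, E:19, F:6 → nearest is F
(9, 13) — d to each: A:3, B:13, C:14, D:16, E:17, F:4 → nearest is A
1 of the 6 points has B as nearest.

1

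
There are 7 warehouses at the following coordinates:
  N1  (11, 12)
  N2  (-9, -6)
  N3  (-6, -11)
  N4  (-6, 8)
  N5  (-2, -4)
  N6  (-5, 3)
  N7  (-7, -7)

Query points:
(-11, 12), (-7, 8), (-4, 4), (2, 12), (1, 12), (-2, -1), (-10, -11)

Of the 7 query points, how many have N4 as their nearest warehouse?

4

(-11, 12) — d² to each: N1:484, N2:328, N3:554, N4:41, N5:337, N6:117, N7:377 → nearest is N4
(-7, 8) — d² to each: N1:340, N2:200, N3:362, N4:1, N5:169, N6:29, N7:225 → nearest is N4
(-4, 4) — d² to each: N1:289, N2:125, N3:229, N4:20, N5:68, N6:2, N7:130 → nearest is N6
(2, 12) — d² to each: N1:81, N2:445, N3:593, N4:80, N5:272, N6:130, N7:442 → nearest is N4
(1, 12) — d² to each: N1:100, N2:424, N3:578, N4:65, N5:265, N6:117, N7:425 → nearest is N4
(-2, -1) — d² to each: N1:338, N2:74, N3:116, N4:97, N5:9, N6:25, N7:61 → nearest is N5
(-10, -11) — d² to each: N1:970, N2:26, N3:16, N4:377, N5:113, N6:221, N7:25 → nearest is N3
4 of the 7 points have N4 as nearest.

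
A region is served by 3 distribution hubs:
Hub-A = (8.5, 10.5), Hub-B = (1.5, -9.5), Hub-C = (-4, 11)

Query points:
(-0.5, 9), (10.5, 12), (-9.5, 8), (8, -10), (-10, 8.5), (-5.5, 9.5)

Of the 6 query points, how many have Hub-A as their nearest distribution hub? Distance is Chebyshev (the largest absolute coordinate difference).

1

(-0.5, 9) — d to each: Hub-A:9, Hub-B:18.5, Hub-C:3.5 → nearest is Hub-C
(10.5, 12) — d to each: Hub-A:2, Hub-B:21.5, Hub-C:14.5 → nearest is Hub-A
(-9.5, 8) — d to each: Hub-A:18, Hub-B:17.5, Hub-C:5.5 → nearest is Hub-C
(8, -10) — d to each: Hub-A:20.5, Hub-B:6.5, Hub-C:21 → nearest is Hub-B
(-10, 8.5) — d to each: Hub-A:18.5, Hub-B:18, Hub-C:6 → nearest is Hub-C
(-5.5, 9.5) — d to each: Hub-A:14, Hub-B:19, Hub-C:1.5 → nearest is Hub-C
1 of the 6 points has Hub-A as nearest.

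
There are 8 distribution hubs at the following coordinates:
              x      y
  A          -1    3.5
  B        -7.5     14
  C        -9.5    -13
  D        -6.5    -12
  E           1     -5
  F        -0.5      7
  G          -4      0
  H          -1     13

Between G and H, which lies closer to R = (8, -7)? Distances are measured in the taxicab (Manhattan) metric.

G

d(R,G) = |8−(-4)| + |-7−0| = 12 + 7 = 19
d(R,H) = |8−(-1)| + |-7−13| = 9 + 20 = 29
19 < 29, so G is closer.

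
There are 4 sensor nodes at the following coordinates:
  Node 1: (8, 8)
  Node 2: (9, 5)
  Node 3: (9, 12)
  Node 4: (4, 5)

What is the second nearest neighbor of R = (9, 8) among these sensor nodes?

Compare squared distances (the ordering matches that of the actual distances):
d²(R, Node 1) = (9−8)² + (8−8)² = 1 + 0 = 1
d²(R, Node 2) = (9−9)² + (8−5)² = 0 + 9 = 9
d²(R, Node 3) = (9−9)² + (8−12)² = 0 + 16 = 16
d²(R, Node 4) = (9−4)² + (8−5)² = 25 + 9 = 34
Sorted ascending: Node 1, Node 2, Node 3, … — the second-nearest is Node 2.

Node 2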